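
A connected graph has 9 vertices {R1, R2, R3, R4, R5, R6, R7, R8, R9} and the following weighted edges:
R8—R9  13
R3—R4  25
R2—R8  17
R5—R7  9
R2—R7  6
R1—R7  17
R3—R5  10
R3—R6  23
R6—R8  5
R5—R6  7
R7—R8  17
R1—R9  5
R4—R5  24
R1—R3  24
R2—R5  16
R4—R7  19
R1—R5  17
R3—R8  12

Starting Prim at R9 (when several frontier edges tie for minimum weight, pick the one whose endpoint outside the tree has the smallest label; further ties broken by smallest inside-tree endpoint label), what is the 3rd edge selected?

R6-R8

Grow the tree from R9 using Prim:
Step 1: cheapest edge leaving the tree is R1—R9 (5); add R1.
Step 2: cheapest edge leaving the tree is R8—R9 (13); add R8.
Step 3: cheapest edge leaving the tree is R6—R8 (5); add R6.
Step 4: cheapest edge leaving the tree is R5—R6 (7); add R5.
Step 5: cheapest edge leaving the tree is R5—R7 (9); add R7.
Step 6: cheapest edge leaving the tree is R2—R7 (6); add R2.
Step 7: cheapest edge leaving the tree is R3—R5 (10); add R3.
Step 8: cheapest edge leaving the tree is R4—R7 (19); add R4.
The 3rd edge added is R6—R8.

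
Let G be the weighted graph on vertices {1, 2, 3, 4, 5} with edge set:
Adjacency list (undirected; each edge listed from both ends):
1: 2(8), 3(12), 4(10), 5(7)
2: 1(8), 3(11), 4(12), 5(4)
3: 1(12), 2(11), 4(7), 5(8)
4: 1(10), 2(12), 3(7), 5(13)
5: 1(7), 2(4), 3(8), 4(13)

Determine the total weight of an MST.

Kruskal's algorithm — process edges by increasing weight (ties by edge label):
2-5 (4): add — endpoints in different components.
1-5 (7): add — endpoints in different components.
3-4 (7): add — endpoints in different components.
1-2 (8): skip — 1 and 2 already connected.
3-5 (8): add — endpoints in different components.
MST edges: 2-5, 1-5, 3-4, 3-5; total weight 4+7+7+8 = 26.

26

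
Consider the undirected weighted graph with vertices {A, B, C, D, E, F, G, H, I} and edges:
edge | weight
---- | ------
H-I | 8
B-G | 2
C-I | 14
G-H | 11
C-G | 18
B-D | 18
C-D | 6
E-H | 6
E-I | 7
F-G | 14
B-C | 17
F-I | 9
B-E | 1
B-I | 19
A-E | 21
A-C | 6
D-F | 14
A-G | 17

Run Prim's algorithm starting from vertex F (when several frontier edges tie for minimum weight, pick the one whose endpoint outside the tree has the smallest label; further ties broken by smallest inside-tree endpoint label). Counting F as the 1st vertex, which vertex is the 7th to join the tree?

Prim, starting at F.
Step 1: cheapest edge leaving the tree is F-I (9); add I.
Step 2: cheapest edge leaving the tree is E-I (7); add E.
Step 3: cheapest edge leaving the tree is B-E (1); add B.
Step 4: cheapest edge leaving the tree is B-G (2); add G.
Step 5: cheapest edge leaving the tree is E-H (6); add H.
Step 6: cheapest edge leaving the tree is C-I (14); add C.
Step 7: cheapest edge leaving the tree is A-C (6); add A.
Step 8: cheapest edge leaving the tree is C-D (6); add D.
Vertex order: F, I, E, B, G, H, C, A, D. The 7th vertex is C.

C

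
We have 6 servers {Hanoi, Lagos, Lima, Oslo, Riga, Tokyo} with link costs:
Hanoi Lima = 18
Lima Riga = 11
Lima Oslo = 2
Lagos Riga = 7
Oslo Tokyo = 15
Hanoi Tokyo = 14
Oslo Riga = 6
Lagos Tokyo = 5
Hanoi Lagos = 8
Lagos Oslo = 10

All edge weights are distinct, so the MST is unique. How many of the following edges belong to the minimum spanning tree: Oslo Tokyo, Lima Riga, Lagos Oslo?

0

Kruskal's algorithm — process edges by increasing weight (ties by edge label):
Lima Oslo (2): add. Components now {Hanoi} {Lima,Oslo} {Riga} {Lagos} {Tokyo}
Lagos Tokyo (5): add. Components now {Hanoi} {Lima,Oslo} {Riga} {Lagos,Tokyo}
Oslo Riga (6): add. Components now {Hanoi} {Lima,Oslo,Riga} {Lagos,Tokyo}
Lagos Riga (7): add. Components now {Hanoi} {Lagos,Lima,Oslo,Riga,Tokyo}
Hanoi Lagos (8): add. Components now {Hanoi,Lagos,Lima,Oslo,Riga,Tokyo}
MST edge set: {Lima Oslo, Lagos Tokyo, Oslo Riga, Lagos Riga, Hanoi Lagos}.
Of the listed edges, {} are in the MST → 0.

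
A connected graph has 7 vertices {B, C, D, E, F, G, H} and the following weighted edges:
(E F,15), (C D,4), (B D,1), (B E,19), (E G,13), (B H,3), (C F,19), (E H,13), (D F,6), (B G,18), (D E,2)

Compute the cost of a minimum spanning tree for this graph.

29

Grow the tree from F using Prim:
Step 1: cheapest edge leaving the tree is D F (6); add D.
Step 2: cheapest edge leaving the tree is B D (1); add B.
Step 3: cheapest edge leaving the tree is D E (2); add E.
Step 4: cheapest edge leaving the tree is B H (3); add H.
Step 5: cheapest edge leaving the tree is C D (4); add C.
Step 6: cheapest edge leaving the tree is E G (13); add G.
MST edges: D F, B D, D E, B H, C D, E G; total weight 6+1+2+3+4+13 = 29.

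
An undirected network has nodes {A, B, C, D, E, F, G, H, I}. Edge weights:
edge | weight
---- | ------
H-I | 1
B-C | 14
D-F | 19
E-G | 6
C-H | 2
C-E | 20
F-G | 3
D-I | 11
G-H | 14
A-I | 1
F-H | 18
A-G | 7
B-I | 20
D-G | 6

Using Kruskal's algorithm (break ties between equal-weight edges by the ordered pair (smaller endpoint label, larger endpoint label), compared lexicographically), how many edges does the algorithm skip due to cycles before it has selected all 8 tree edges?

Sort edges by weight, then run Kruskal:
A-I (1): add — endpoints in different components.
H-I (1): add — endpoints in different components.
C-H (2): add — endpoints in different components.
F-G (3): add — endpoints in different components.
D-G (6): add — endpoints in different components.
E-G (6): add — endpoints in different components.
A-G (7): add — endpoints in different components.
D-I (11): skip — D and I already connected.
B-C (14): add — endpoints in different components.
Edges rejected before the tree was complete: 1.

1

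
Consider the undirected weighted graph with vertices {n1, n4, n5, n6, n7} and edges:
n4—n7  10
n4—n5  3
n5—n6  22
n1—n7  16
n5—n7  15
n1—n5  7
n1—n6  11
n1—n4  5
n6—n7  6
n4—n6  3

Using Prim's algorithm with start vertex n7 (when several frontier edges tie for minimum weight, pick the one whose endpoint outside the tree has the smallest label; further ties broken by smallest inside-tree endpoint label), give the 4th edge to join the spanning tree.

Prim's algorithm from n7:
Step 1: cheapest edge leaving the tree is n6—n7 (6); add n6.
Step 2: cheapest edge leaving the tree is n4—n6 (3); add n4.
Step 3: cheapest edge leaving the tree is n4—n5 (3); add n5.
Step 4: cheapest edge leaving the tree is n1—n4 (5); add n1.
The 4th edge added is n1—n4.

n1-n4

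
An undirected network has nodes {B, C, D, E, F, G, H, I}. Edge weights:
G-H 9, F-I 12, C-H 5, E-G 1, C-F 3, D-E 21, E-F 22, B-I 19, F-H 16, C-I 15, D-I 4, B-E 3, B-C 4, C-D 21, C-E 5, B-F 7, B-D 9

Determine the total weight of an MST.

29

Grow the tree from B using Prim:
Step 1: cheapest edge leaving the tree is B-E (3); add E.
Step 2: cheapest edge leaving the tree is E-G (1); add G.
Step 3: cheapest edge leaving the tree is B-C (4); add C.
Step 4: cheapest edge leaving the tree is C-F (3); add F.
Step 5: cheapest edge leaving the tree is C-H (5); add H.
Step 6: cheapest edge leaving the tree is B-D (9); add D.
Step 7: cheapest edge leaving the tree is D-I (4); add I.
MST edges: B-E, E-G, B-C, C-F, C-H, B-D, D-I; total weight 3+1+4+3+5+9+4 = 29.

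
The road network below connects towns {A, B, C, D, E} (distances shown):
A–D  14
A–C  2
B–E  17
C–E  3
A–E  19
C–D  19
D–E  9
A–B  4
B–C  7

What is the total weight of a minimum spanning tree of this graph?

18

Prim, starting at B.
Step 1: cheapest edge leaving the tree is A–B (4); add A.
Step 2: cheapest edge leaving the tree is A–C (2); add C.
Step 3: cheapest edge leaving the tree is C–E (3); add E.
Step 4: cheapest edge leaving the tree is D–E (9); add D.
MST edges: A–B, A–C, C–E, D–E; total weight 4+2+3+9 = 18.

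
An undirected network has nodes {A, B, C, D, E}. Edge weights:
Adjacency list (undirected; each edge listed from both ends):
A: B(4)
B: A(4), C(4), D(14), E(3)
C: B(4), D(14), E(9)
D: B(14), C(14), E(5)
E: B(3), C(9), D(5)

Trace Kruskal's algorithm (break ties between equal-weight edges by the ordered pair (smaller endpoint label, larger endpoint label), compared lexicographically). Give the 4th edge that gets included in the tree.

D-E

Sort edges by weight, then run Kruskal:
B–E (3): add. Components now {A} {B,E} {C} {D}
A–B (4): add. Components now {A,B,E} {C} {D}
B–C (4): add. Components now {A,B,C,E} {D}
D–E (5): add. Components now {A,B,C,D,E}
The 4th edge added is D–E.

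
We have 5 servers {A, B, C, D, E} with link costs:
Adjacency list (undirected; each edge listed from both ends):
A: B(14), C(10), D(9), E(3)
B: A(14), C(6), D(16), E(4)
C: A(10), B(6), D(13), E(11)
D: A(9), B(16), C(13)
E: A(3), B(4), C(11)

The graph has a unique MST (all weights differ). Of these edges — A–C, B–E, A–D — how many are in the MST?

2

Kruskal's algorithm — process edges by increasing weight (ties by edge label):
A–E (3): add — endpoints in different components.
B–E (4): add — endpoints in different components.
B–C (6): add — endpoints in different components.
A–D (9): add — endpoints in different components.
MST edge set: {A–E, B–E, B–C, A–D}.
Of the listed edges, {B–E, A–D} are in the MST → 2.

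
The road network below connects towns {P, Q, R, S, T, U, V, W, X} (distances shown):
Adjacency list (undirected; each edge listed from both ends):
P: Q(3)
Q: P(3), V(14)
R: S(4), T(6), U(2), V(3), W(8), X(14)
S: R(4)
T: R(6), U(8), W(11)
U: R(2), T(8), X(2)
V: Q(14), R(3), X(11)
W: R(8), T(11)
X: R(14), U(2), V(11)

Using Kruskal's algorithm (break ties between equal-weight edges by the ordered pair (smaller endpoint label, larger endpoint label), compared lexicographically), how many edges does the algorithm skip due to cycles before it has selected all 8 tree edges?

Sort edges by weight, then run Kruskal:
R—U (2): add — endpoints in different components.
U—X (2): add — endpoints in different components.
P—Q (3): add — endpoints in different components.
R—V (3): add — endpoints in different components.
R—S (4): add — endpoints in different components.
R—T (6): add — endpoints in different components.
R—W (8): add — endpoints in different components.
T—U (8): skip — U and T already connected.
T—W (11): skip — W and T already connected.
V—X (11): skip — V and X already connected.
Q—V (14): add — endpoints in different components.
Edges rejected before the tree was complete: 3.

3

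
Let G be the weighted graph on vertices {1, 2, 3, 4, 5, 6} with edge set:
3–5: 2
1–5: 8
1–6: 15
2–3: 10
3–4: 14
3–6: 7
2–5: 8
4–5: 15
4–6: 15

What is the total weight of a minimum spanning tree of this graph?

39

Prim's algorithm from 6:
Step 1: frontier [3–6 7, 1–6 15, 4–6 15] → take 3–6 (7); add 3.
Step 2: frontier [3–5 2, 2–3 10, 3–4 14, 1–6 15, 4–6 15] → take 3–5 (2); add 5.
Step 3: frontier [2–3 10, 3–4 14, 1–5 8, 2–5 8, 4–5 15, 1–6 15, 4–6 15] → take 1–5 (8); add 1.
Step 4: frontier [2–3 10, 3–4 14, 2–5 8, 4–5 15, 4–6 15] → take 2–5 (8); add 2.
Step 5: frontier [3–4 14, 4–5 15, 4–6 15] → take 3–4 (14); add 4.
MST edges: 3–6, 3–5, 1–5, 2–5, 3–4; total weight 7+2+8+8+14 = 39.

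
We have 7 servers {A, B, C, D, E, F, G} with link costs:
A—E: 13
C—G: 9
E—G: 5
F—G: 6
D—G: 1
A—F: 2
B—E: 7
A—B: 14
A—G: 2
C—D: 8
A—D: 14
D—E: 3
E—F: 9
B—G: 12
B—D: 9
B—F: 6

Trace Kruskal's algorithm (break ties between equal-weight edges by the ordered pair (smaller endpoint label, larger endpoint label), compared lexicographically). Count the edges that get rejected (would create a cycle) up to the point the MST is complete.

Kruskal's algorithm — process edges by increasing weight (ties by edge label):
D—G (1): add. Components now {A} {B} {C} {D,G} {E} {F}
A—F (2): add. Components now {A,F} {B} {C} {D,G} {E}
A—G (2): add. Components now {A,D,F,G} {B} {C} {E}
D—E (3): add. Components now {A,D,E,F,G} {B} {C}
E—G (5): skip — E and G already connected.
B—F (6): add. Components now {A,B,D,E,F,G} {C}
F—G (6): skip — F and G already connected.
B—E (7): skip — B and E already connected.
C—D (8): add. Components now {A,B,C,D,E,F,G}
Edges rejected before the tree was complete: 3.

3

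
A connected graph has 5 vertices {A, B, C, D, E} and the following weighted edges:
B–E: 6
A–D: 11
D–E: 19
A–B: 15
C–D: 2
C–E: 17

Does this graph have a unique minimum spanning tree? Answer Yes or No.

Sort edges by weight, then run Kruskal:
C–D (2): add — endpoints in different components.
B–E (6): add — endpoints in different components.
A–D (11): add — endpoints in different components.
A–B (15): add — endpoints in different components.
Every non-tree edge has weight strictly greater than the heaviest edge on the tree path between its endpoints, so the MST is unique.

Yes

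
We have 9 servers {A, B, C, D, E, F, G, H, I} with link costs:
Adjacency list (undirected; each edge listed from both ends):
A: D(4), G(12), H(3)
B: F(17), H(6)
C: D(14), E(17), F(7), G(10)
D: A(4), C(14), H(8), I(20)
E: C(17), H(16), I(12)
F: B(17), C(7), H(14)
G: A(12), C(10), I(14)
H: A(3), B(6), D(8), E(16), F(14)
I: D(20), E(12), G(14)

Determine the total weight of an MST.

68

Kruskal: consider edges lightest-first.
A H (3): add — endpoints in different components.
A D (4): add — endpoints in different components.
B H (6): add — endpoints in different components.
C F (7): add — endpoints in different components.
D H (8): skip — D and H already connected.
C G (10): add — endpoints in different components.
A G (12): add — endpoints in different components.
E I (12): add — endpoints in different components.
C D (14): skip — C and D already connected.
F H (14): skip — F and H already connected.
G I (14): add — endpoints in different components.
MST edges: A H, A D, B H, C F, C G, A G, E I, G I; total weight 3+4+6+7+10+12+12+14 = 68.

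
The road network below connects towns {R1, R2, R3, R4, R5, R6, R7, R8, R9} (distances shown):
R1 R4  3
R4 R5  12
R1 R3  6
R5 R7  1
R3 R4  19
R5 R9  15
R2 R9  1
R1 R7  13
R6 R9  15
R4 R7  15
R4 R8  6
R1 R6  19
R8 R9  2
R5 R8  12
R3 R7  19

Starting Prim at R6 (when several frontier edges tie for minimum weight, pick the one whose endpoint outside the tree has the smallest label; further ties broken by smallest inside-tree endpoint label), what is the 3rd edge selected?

Prim's algorithm from R6:
Step 1: cheapest edge leaving the tree is R6 R9 (15); add R9.
Step 2: cheapest edge leaving the tree is R2 R9 (1); add R2.
Step 3: cheapest edge leaving the tree is R8 R9 (2); add R8.
Step 4: cheapest edge leaving the tree is R4 R8 (6); add R4.
Step 5: cheapest edge leaving the tree is R1 R4 (3); add R1.
Step 6: cheapest edge leaving the tree is R1 R3 (6); add R3.
Step 7: cheapest edge leaving the tree is R4 R5 (12); add R5.
Step 8: cheapest edge leaving the tree is R5 R7 (1); add R7.
The 3rd edge added is R8 R9.

R8-R9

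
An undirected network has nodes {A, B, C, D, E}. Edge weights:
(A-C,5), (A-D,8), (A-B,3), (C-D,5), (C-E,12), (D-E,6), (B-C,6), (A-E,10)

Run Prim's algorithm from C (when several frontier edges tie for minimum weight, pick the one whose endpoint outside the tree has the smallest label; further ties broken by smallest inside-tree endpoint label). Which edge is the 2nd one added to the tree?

Prim's algorithm from C:
Step 1: frontier [A-C 5, C-D 5, B-C 6, C-E 12] → take A-C (5); add A.
Step 2: frontier [A-B 3, A-D 8, A-E 10, C-D 5, B-C 6, C-E 12] → take A-B (3); add B.
Step 3: frontier [A-D 8, A-E 10, C-D 5, C-E 12] → take C-D (5); add D.
Step 4: frontier [A-E 10, C-E 12, D-E 6] → take D-E (6); add E.
The 2nd edge added is A-B.

A-B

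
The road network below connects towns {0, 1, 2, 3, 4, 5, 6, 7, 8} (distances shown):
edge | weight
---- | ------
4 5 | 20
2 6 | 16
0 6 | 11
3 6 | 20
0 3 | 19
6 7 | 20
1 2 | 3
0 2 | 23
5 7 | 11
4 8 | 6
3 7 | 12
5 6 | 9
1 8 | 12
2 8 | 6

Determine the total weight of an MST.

74

Prim's algorithm from 5:
Step 1: frontier [5 6 9, 5 7 11, 4 5 20] → take 5 6 (9); add 6.
Step 2: frontier [5 7 11, 4 5 20, 0 6 11, 2 6 16, 3 6 20, 6 7 20] → take 0 6 (11); add 0.
Step 3: frontier [0 3 19, 0 2 23, 5 7 11, 4 5 20, 2 6 16, 3 6 20, 6 7 20] → take 5 7 (11); add 7.
Step 4: frontier [0 3 19, 0 2 23, 4 5 20, 2 6 16, 3 6 20, 3 7 12] → take 3 7 (12); add 3.
Step 5: frontier [0 2 23, 4 5 20, 2 6 16] → take 2 6 (16); add 2.
Step 6: frontier [1 2 3, 2 8 6, 4 5 20] → take 1 2 (3); add 1.
Step 7: frontier [1 8 12, 2 8 6, 4 5 20] → take 2 8 (6); add 8.
Step 8: frontier [4 5 20, 4 8 6] → take 4 8 (6); add 4.
MST edges: 5 6, 0 6, 5 7, 3 7, 2 6, 1 2, 2 8, 4 8; total weight 9+11+11+12+16+3+6+6 = 74.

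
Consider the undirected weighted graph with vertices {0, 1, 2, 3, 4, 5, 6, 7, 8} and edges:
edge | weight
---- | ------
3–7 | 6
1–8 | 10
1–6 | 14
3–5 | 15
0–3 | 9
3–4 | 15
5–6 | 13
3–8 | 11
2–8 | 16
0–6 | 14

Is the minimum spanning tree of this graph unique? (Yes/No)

Kruskal: consider edges lightest-first.
3–7 (6): add — endpoints in different components.
0–3 (9): add — endpoints in different components.
1–8 (10): add — endpoints in different components.
3–8 (11): add — endpoints in different components.
5–6 (13): add — endpoints in different components.
0–6 (14): add — endpoints in different components.
1–6 (14): skip — 1 and 6 already connected.
3–4 (15): add — endpoints in different components.
3–5 (15): skip — 3 and 5 already connected.
2–8 (16): add — endpoints in different components.
Non-tree edge 1–6 has weight 14, equal to the heaviest edge on its tree cycle — swapping gives another MST of the same weight. Not unique.

No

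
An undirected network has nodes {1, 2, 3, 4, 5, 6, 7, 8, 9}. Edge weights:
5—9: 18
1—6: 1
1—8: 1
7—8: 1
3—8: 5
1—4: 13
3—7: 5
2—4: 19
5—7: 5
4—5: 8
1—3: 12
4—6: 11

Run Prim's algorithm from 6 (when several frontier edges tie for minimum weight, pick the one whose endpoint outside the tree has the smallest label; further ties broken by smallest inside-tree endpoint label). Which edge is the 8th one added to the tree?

2-4

Prim, starting at 6.
Step 1: cheapest edge leaving the tree is 1—6 (1); add 1.
Step 2: cheapest edge leaving the tree is 1—8 (1); add 8.
Step 3: cheapest edge leaving the tree is 7—8 (1); add 7.
Step 4: cheapest edge leaving the tree is 3—7 (5); add 3.
Step 5: cheapest edge leaving the tree is 5—7 (5); add 5.
Step 6: cheapest edge leaving the tree is 4—5 (8); add 4.
Step 7: cheapest edge leaving the tree is 5—9 (18); add 9.
Step 8: cheapest edge leaving the tree is 2—4 (19); add 2.
The 8th edge added is 2—4.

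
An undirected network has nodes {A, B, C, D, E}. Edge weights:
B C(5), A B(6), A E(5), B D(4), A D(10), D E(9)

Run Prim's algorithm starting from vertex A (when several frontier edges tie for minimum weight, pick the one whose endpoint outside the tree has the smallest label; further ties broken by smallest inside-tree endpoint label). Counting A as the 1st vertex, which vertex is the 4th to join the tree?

D

Grow the tree from A using Prim:
Step 1: cheapest edge leaving the tree is A E (5); add E.
Step 2: cheapest edge leaving the tree is A B (6); add B.
Step 3: cheapest edge leaving the tree is B D (4); add D.
Step 4: cheapest edge leaving the tree is B C (5); add C.
Vertex order: A, E, B, D, C. The 4th vertex is D.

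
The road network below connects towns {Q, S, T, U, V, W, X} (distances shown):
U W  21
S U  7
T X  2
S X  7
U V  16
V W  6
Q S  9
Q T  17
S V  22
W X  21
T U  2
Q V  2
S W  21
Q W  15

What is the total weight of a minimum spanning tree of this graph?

Sort edges by weight, then run Kruskal:
Q V (2): add. Components now {S} {X} {Q,V} {U} {T} {W}
T U (2): add. Components now {S} {X} {Q,V} {T,U} {W}
T X (2): add. Components now {S} {T,U,X} {Q,V} {W}
V W (6): add. Components now {S} {T,U,X} {Q,V,W}
S U (7): add. Components now {S,T,U,X} {Q,V,W}
S X (7): skip — S and X already connected.
Q S (9): add. Components now {Q,S,T,U,V,W,X}
MST edges: Q V, T U, T X, V W, S U, Q S; total weight 2+2+2+6+7+9 = 28.

28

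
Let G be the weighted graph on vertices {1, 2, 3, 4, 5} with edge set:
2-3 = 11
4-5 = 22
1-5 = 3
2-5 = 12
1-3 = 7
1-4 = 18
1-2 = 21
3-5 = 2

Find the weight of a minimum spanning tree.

Prim, starting at 4.
Step 1: frontier [1-4 18, 4-5 22] → take 1-4 (18); add 1.
Step 2: frontier [1-5 3, 1-3 7, 1-2 21, 4-5 22] → take 1-5 (3); add 5.
Step 3: frontier [1-3 7, 1-2 21, 3-5 2, 2-5 12] → take 3-5 (2); add 3.
Step 4: frontier [1-2 21, 2-3 11, 2-5 12] → take 2-3 (11); add 2.
MST edges: 1-4, 1-5, 3-5, 2-3; total weight 18+3+2+11 = 34.

34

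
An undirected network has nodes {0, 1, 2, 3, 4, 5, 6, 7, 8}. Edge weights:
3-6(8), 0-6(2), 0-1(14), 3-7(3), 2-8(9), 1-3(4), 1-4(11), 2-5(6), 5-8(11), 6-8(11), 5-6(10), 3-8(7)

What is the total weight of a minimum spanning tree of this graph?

50

Kruskal: consider edges lightest-first.
0-6 (2): add — endpoints in different components.
3-7 (3): add — endpoints in different components.
1-3 (4): add — endpoints in different components.
2-5 (6): add — endpoints in different components.
3-8 (7): add — endpoints in different components.
3-6 (8): add — endpoints in different components.
2-8 (9): add — endpoints in different components.
5-6 (10): skip — 5 and 6 already connected.
1-4 (11): add — endpoints in different components.
MST edges: 0-6, 3-7, 1-3, 2-5, 3-8, 3-6, 2-8, 1-4; total weight 2+3+4+6+7+8+9+11 = 50.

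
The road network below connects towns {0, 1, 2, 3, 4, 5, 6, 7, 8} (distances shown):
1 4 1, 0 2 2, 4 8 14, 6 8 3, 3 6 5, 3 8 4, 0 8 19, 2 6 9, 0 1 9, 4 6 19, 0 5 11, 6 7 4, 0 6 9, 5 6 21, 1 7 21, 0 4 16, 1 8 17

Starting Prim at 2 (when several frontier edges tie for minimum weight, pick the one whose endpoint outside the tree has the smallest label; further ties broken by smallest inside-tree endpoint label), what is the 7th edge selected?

6-7

Prim's algorithm from 2:
Step 1: cheapest edge leaving the tree is 0 2 (2); add 0.
Step 2: cheapest edge leaving the tree is 0 1 (9); add 1.
Step 3: cheapest edge leaving the tree is 1 4 (1); add 4.
Step 4: cheapest edge leaving the tree is 0 6 (9); add 6.
Step 5: cheapest edge leaving the tree is 6 8 (3); add 8.
Step 6: cheapest edge leaving the tree is 3 8 (4); add 3.
Step 7: cheapest edge leaving the tree is 6 7 (4); add 7.
Step 8: cheapest edge leaving the tree is 0 5 (11); add 5.
The 7th edge added is 6 7.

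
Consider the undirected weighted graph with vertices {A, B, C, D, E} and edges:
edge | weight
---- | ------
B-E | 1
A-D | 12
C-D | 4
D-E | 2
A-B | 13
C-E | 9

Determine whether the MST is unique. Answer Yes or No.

Yes

Kruskal's algorithm — process edges by increasing weight (ties by edge label):
B-E (1): add — endpoints in different components.
D-E (2): add — endpoints in different components.
C-D (4): add — endpoints in different components.
C-E (9): skip — C and E already connected.
A-D (12): add — endpoints in different components.
Every non-tree edge has weight strictly greater than the heaviest edge on the tree path between its endpoints, so the MST is unique.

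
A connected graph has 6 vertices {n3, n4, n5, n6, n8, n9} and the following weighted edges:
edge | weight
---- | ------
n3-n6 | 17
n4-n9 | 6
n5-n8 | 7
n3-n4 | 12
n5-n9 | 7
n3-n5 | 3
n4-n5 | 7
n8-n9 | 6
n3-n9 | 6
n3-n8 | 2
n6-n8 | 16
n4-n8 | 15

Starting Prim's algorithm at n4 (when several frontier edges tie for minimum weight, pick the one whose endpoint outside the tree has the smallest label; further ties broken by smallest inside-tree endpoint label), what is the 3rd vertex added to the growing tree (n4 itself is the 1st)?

n3

Prim, starting at n4.
Step 1: cheapest edge leaving the tree is n4-n9 (6); add n9.
Step 2: cheapest edge leaving the tree is n3-n9 (6); add n3.
Step 3: cheapest edge leaving the tree is n3-n8 (2); add n8.
Step 4: cheapest edge leaving the tree is n3-n5 (3); add n5.
Step 5: cheapest edge leaving the tree is n6-n8 (16); add n6.
Vertex order: n4, n9, n3, n8, n5, n6. The 3rd vertex is n3.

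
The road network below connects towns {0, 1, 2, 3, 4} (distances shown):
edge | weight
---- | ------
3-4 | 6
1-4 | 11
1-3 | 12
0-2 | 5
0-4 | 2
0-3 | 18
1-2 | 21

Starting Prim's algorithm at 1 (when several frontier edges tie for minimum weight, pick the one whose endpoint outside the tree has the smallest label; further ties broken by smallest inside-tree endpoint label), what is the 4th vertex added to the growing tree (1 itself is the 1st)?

Grow the tree from 1 using Prim:
Step 1: frontier [1-4 11, 1-3 12, 1-2 21] → take 1-4 (11); add 4.
Step 2: frontier [1-3 12, 1-2 21, 0-4 2, 3-4 6] → take 0-4 (2); add 0.
Step 3: frontier [0-2 5, 0-3 18, 1-3 12, 1-2 21, 3-4 6] → take 0-2 (5); add 2.
Step 4: frontier [0-3 18, 1-3 12, 3-4 6] → take 3-4 (6); add 3.
Vertex order: 1, 4, 0, 2, 3. The 4th vertex is 2.

2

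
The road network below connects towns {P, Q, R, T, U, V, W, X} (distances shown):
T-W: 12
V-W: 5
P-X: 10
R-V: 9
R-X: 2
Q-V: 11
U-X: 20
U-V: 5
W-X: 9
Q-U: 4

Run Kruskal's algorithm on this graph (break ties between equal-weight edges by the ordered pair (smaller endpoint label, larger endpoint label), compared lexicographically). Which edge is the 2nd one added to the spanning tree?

Kruskal's algorithm — process edges by increasing weight (ties by edge label):
R-X (2): add — endpoints in different components.
Q-U (4): add — endpoints in different components.
U-V (5): add — endpoints in different components.
V-W (5): add — endpoints in different components.
R-V (9): add — endpoints in different components.
W-X (9): skip — X and W already connected.
P-X (10): add — endpoints in different components.
Q-V (11): skip — Q and V already connected.
T-W (12): add — endpoints in different components.
The 2nd edge added is Q-U.

Q-U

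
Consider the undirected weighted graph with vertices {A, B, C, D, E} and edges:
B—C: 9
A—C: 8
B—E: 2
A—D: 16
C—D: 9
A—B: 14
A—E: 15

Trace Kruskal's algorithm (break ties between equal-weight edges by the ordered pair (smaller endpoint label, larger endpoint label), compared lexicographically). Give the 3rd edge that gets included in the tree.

B-C

Kruskal's algorithm — process edges by increasing weight (ties by edge label):
B—E (2): add. Components now {A} {B,E} {C} {D}
A—C (8): add. Components now {A,C} {B,E} {D}
B—C (9): add. Components now {A,B,C,E} {D}
C—D (9): add. Components now {A,B,C,D,E}
The 3rd edge added is B—C.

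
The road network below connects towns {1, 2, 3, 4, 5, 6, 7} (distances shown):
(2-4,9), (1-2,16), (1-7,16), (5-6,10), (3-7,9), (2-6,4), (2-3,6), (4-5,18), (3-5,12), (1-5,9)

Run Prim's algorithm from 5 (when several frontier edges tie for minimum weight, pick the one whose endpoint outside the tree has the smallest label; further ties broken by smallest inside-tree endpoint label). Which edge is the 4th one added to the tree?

2-3

Prim's algorithm from 5:
Step 1: cheapest edge leaving the tree is 1-5 (9); add 1.
Step 2: cheapest edge leaving the tree is 5-6 (10); add 6.
Step 3: cheapest edge leaving the tree is 2-6 (4); add 2.
Step 4: cheapest edge leaving the tree is 2-3 (6); add 3.
Step 5: cheapest edge leaving the tree is 2-4 (9); add 4.
Step 6: cheapest edge leaving the tree is 3-7 (9); add 7.
The 4th edge added is 2-3.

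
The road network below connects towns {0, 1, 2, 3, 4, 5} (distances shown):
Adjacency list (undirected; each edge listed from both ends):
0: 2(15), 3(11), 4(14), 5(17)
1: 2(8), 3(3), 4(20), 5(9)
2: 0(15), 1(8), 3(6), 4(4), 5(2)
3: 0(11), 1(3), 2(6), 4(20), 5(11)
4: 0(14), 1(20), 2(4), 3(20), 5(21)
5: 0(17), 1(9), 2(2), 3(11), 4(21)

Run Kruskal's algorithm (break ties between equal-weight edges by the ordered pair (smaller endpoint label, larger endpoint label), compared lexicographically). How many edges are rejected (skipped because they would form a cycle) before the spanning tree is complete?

Kruskal's algorithm — process edges by increasing weight (ties by edge label):
2–5 (2): add. Components now {0} {1} {2,5} {3} {4}
1–3 (3): add. Components now {0} {1,3} {2,5} {4}
2–4 (4): add. Components now {0} {1,3} {2,4,5}
2–3 (6): add. Components now {0} {1,2,3,4,5}
1–2 (8): skip — 1 and 2 already connected.
1–5 (9): skip — 1 and 5 already connected.
0–3 (11): add. Components now {0,1,2,3,4,5}
Edges rejected before the tree was complete: 2.

2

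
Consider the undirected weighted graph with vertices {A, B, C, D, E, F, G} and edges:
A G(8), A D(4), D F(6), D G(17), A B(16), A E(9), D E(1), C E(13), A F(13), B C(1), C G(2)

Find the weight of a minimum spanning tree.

Prim, starting at B.
Step 1: cheapest edge leaving the tree is B C (1); add C.
Step 2: cheapest edge leaving the tree is C G (2); add G.
Step 3: cheapest edge leaving the tree is A G (8); add A.
Step 4: cheapest edge leaving the tree is A D (4); add D.
Step 5: cheapest edge leaving the tree is D E (1); add E.
Step 6: cheapest edge leaving the tree is D F (6); add F.
MST edges: B C, C G, A G, A D, D E, D F; total weight 1+2+8+4+1+6 = 22.

22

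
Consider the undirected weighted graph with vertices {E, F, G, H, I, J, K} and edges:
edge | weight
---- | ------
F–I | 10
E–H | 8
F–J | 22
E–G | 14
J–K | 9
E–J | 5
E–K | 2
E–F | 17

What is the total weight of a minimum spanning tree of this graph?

Grow the tree from I using Prim:
Step 1: frontier [F–I 10] → take F–I (10); add F.
Step 2: frontier [E–F 17, F–J 22] → take E–F (17); add E.
Step 3: frontier [E–K 2, E–J 5, E–H 8, E–G 14, F–J 22] → take E–K (2); add K.
Step 4: frontier [E–J 5, E–H 8, E–G 14, F–J 22, J–K 9] → take E–J (5); add J.
Step 5: frontier [E–H 8, E–G 14] → take E–H (8); add H.
Step 6: frontier [E–G 14] → take E–G (14); add G.
MST edges: F–I, E–F, E–K, E–J, E–H, E–G; total weight 10+17+2+5+8+14 = 56.

56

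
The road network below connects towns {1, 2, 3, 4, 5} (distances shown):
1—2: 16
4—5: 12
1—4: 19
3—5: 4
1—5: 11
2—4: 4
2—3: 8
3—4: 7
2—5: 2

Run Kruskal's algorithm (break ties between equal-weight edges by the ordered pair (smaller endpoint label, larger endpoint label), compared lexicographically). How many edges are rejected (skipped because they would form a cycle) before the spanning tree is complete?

2

Kruskal's algorithm — process edges by increasing weight (ties by edge label):
2—5 (2): add. Components now {1} {2,5} {3} {4}
2—4 (4): add. Components now {1} {2,4,5} {3}
3—5 (4): add. Components now {1} {2,3,4,5}
3—4 (7): skip — 3 and 4 already connected.
2—3 (8): skip — 2 and 3 already connected.
1—5 (11): add. Components now {1,2,3,4,5}
Edges rejected before the tree was complete: 2.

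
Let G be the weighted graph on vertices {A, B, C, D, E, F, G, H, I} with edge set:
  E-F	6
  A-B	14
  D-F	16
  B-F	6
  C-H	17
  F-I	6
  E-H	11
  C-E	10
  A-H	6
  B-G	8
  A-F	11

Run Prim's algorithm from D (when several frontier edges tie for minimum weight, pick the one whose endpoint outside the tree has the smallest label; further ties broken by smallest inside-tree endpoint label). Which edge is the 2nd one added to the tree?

B-F

Prim, starting at D.
Step 1: cheapest edge leaving the tree is D-F (16); add F.
Step 2: cheapest edge leaving the tree is B-F (6); add B.
Step 3: cheapest edge leaving the tree is E-F (6); add E.
Step 4: cheapest edge leaving the tree is F-I (6); add I.
Step 5: cheapest edge leaving the tree is B-G (8); add G.
Step 6: cheapest edge leaving the tree is C-E (10); add C.
Step 7: cheapest edge leaving the tree is A-F (11); add A.
Step 8: cheapest edge leaving the tree is A-H (6); add H.
The 2nd edge added is B-F.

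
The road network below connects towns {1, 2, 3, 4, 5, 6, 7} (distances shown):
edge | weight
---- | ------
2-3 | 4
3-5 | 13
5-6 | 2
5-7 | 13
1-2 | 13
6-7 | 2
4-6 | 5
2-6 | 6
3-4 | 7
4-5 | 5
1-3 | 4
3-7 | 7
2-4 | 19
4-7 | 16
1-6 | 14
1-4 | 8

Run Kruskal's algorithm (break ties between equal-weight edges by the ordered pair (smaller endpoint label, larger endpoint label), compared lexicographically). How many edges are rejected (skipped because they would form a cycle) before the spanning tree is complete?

Kruskal's algorithm — process edges by increasing weight (ties by edge label):
5-6 (2): add. Components now {1} {2} {3} {4} {5,6} {7}
6-7 (2): add. Components now {1} {2} {3} {4} {5,6,7}
1-3 (4): add. Components now {1,3} {2} {4} {5,6,7}
2-3 (4): add. Components now {1,2,3} {4} {5,6,7}
4-5 (5): add. Components now {1,2,3} {4,5,6,7}
4-6 (5): skip — 4 and 6 already connected.
2-6 (6): add. Components now {1,2,3,4,5,6,7}
Edges rejected before the tree was complete: 1.

1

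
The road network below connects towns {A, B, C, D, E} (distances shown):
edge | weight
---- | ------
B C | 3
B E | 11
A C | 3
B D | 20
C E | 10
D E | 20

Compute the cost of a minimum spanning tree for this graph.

36

Grow the tree from B using Prim:
Step 1: cheapest edge leaving the tree is B C (3); add C.
Step 2: cheapest edge leaving the tree is A C (3); add A.
Step 3: cheapest edge leaving the tree is C E (10); add E.
Step 4: cheapest edge leaving the tree is B D (20); add D.
MST edges: B C, A C, C E, B D; total weight 3+3+10+20 = 36.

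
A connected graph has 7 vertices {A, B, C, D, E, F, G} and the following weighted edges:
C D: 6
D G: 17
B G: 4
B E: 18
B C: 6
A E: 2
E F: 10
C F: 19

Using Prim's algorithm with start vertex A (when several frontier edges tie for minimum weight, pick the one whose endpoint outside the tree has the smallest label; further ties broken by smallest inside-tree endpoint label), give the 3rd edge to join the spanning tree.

Prim, starting at A.
Step 1: cheapest edge leaving the tree is A E (2); add E.
Step 2: cheapest edge leaving the tree is E F (10); add F.
Step 3: cheapest edge leaving the tree is B E (18); add B.
Step 4: cheapest edge leaving the tree is B G (4); add G.
Step 5: cheapest edge leaving the tree is B C (6); add C.
Step 6: cheapest edge leaving the tree is C D (6); add D.
The 3rd edge added is B E.

B-E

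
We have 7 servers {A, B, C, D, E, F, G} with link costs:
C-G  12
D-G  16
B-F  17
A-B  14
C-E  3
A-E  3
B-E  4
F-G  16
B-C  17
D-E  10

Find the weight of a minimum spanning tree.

Prim, starting at E.
Step 1: cheapest edge leaving the tree is A-E (3); add A.
Step 2: cheapest edge leaving the tree is C-E (3); add C.
Step 3: cheapest edge leaving the tree is B-E (4); add B.
Step 4: cheapest edge leaving the tree is D-E (10); add D.
Step 5: cheapest edge leaving the tree is C-G (12); add G.
Step 6: cheapest edge leaving the tree is F-G (16); add F.
MST edges: A-E, C-E, B-E, D-E, C-G, F-G; total weight 3+3+4+10+12+16 = 48.

48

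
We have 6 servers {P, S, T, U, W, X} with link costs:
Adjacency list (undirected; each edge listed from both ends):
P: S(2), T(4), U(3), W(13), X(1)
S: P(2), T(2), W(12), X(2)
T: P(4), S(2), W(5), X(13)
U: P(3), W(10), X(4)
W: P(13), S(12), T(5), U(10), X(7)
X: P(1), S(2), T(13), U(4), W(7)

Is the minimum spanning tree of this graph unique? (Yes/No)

No

Sort edges by weight, then run Kruskal:
P–X (1): add — endpoints in different components.
P–S (2): add — endpoints in different components.
S–T (2): add — endpoints in different components.
S–X (2): skip — S and X already connected.
P–U (3): add — endpoints in different components.
P–T (4): skip — P and T already connected.
U–X (4): skip — X and U already connected.
T–W (5): add — endpoints in different components.
Non-tree edge S–X has weight 2, equal to the heaviest edge on its tree cycle — swapping gives another MST of the same weight. Not unique.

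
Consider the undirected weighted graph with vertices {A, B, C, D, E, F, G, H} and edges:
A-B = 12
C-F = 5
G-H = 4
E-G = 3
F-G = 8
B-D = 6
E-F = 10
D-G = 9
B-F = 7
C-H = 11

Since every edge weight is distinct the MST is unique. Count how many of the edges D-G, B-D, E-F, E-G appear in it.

2

Kruskal's algorithm — process edges by increasing weight (ties by edge label):
E-G (3): add — endpoints in different components.
G-H (4): add — endpoints in different components.
C-F (5): add — endpoints in different components.
B-D (6): add — endpoints in different components.
B-F (7): add — endpoints in different components.
F-G (8): add — endpoints in different components.
D-G (9): skip — D and G already connected.
E-F (10): skip — E and F already connected.
C-H (11): skip — C and H already connected.
A-B (12): add — endpoints in different components.
MST edge set: {E-G, G-H, C-F, B-D, B-F, F-G, A-B}.
Of the listed edges, {B-D, E-G} are in the MST → 2.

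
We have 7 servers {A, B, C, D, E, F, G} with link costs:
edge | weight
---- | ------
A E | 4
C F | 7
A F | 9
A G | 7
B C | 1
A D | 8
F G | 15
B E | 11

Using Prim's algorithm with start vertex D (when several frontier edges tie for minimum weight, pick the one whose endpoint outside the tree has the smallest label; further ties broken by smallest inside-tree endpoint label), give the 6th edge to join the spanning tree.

Prim, starting at D.
Step 1: cheapest edge leaving the tree is A D (8); add A.
Step 2: cheapest edge leaving the tree is A E (4); add E.
Step 3: cheapest edge leaving the tree is A G (7); add G.
Step 4: cheapest edge leaving the tree is A F (9); add F.
Step 5: cheapest edge leaving the tree is C F (7); add C.
Step 6: cheapest edge leaving the tree is B C (1); add B.
The 6th edge added is B C.

B-C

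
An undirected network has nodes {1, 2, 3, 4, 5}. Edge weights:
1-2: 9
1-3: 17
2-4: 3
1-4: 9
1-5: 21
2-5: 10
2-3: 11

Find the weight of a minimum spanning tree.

33

Sort edges by weight, then run Kruskal:
2-4 (3): add — endpoints in different components.
1-2 (9): add — endpoints in different components.
1-4 (9): skip — 1 and 4 already connected.
2-5 (10): add — endpoints in different components.
2-3 (11): add — endpoints in different components.
MST edges: 2-4, 1-2, 2-5, 2-3; total weight 3+9+10+11 = 33.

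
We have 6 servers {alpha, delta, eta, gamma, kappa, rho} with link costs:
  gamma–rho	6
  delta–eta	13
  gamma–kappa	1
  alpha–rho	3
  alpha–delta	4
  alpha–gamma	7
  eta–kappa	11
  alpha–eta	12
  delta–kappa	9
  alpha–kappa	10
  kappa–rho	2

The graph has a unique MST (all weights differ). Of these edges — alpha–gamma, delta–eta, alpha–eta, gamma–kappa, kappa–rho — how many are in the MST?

2

Sort edges by weight, then run Kruskal:
gamma–kappa (1): add. Components now {alpha} {eta} {delta} {rho} {gamma,kappa}
kappa–rho (2): add. Components now {alpha} {eta} {delta} {gamma,kappa,rho}
alpha–rho (3): add. Components now {alpha,gamma,kappa,rho} {eta} {delta}
alpha–delta (4): add. Components now {alpha,delta,gamma,kappa,rho} {eta}
gamma–rho (6): skip — rho and gamma already connected.
alpha–gamma (7): skip — alpha and gamma already connected.
delta–kappa (9): skip — delta and kappa already connected.
alpha–kappa (10): skip — alpha and kappa already connected.
eta–kappa (11): add. Components now {alpha,delta,eta,gamma,kappa,rho}
MST edge set: {gamma–kappa, kappa–rho, alpha–rho, alpha–delta, eta–kappa}.
Of the listed edges, {gamma–kappa, kappa–rho} are in the MST → 2.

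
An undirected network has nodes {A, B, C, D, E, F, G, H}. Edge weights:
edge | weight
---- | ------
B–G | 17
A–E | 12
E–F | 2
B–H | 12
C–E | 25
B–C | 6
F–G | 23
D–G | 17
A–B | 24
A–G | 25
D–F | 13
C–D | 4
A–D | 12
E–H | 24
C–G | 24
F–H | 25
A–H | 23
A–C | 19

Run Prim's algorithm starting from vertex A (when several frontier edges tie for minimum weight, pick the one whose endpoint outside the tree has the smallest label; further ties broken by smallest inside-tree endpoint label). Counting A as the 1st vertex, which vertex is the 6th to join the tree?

F

Grow the tree from A using Prim:
Step 1: cheapest edge leaving the tree is A–D (12); add D.
Step 2: cheapest edge leaving the tree is C–D (4); add C.
Step 3: cheapest edge leaving the tree is B–C (6); add B.
Step 4: cheapest edge leaving the tree is A–E (12); add E.
Step 5: cheapest edge leaving the tree is E–F (2); add F.
Step 6: cheapest edge leaving the tree is B–H (12); add H.
Step 7: cheapest edge leaving the tree is B–G (17); add G.
Vertex order: A, D, C, B, E, F, H, G. The 6th vertex is F.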